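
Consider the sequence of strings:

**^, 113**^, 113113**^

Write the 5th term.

113113113113**^

Every step adds 113 at the front: s(k+1) = 113·s(k).
From 113113**^, 2 further steps: 113113**^ → 113113113**^ → (answer).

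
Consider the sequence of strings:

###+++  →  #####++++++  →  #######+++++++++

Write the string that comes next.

#########++++++++++++

Term n consists of 2n+1 #'s, followed by 3n +'s (n = 1, 2, …).
Setting n = 4 gives 9, 12 characters in each block.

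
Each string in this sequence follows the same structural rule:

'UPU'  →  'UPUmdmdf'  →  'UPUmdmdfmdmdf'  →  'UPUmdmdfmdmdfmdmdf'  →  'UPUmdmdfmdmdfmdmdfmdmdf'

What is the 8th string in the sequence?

Every step adds mdmdf to the end: s(k+1) = s(k)·mdmdf.
From UPUmdmdfmdmdfmdmdfmdmdf, 3 further steps: UPUmdmdfmdmdfmdmdfmdmdf → UPUmdmdfmdmdfmdmdfmdmdfmdmdf → UPUmdmdfmdmdfmdmdfmdmdfmdmdfmdmdf → (answer).

UPUmdmdfmdmdfmdmdfmdmdfmdmdfmdmdfmdmdf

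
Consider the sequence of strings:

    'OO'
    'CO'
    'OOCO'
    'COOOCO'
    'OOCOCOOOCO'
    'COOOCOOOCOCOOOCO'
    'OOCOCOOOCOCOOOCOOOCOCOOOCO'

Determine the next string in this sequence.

Each term (from the third on) is the two preceding terms concatenated in order: term 3 = OO·CO = OOCO.
The next term joins COOOCOOOCOCOOOCO and OOCOCOOOCOCOOOCOOOCOCOOOCO.

COOOCOOOCOCOOOCOOOCOCOOOCOCOOOCOOOCOCOOOCO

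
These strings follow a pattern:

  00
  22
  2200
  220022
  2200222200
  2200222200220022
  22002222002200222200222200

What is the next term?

220022220022002222002222002200222200220022

This is a Fibonacci-style word recurrence s(k) = s(k−1)·s(k−2): e.g. 22·00 = 2200.
Continuing: 22002222002200222200222200 · 2200222200220022 gives term 8.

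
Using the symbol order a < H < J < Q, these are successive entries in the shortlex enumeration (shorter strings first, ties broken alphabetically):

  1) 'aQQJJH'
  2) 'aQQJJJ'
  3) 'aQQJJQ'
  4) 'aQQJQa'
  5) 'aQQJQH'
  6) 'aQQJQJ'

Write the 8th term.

Stepping forward 2 times from aQQJQJ: aQQJQJ → aQQJQQ, then the target.

aQQQaa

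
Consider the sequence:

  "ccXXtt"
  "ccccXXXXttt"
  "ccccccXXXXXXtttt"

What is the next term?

ccccccccXXXXXXXXttttt

The n-th term is 2n c's then 2n X's then n+1 t's (n = 1, 2, …).
At n = 4 the blocks have lengths 8, 8, 5.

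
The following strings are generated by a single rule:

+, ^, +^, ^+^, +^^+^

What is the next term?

^+^+^^+^

From term 3 onward, concatenate the second-to-last term with the last: +·^ = +^, ^·+^ = ^+^, …
Continuing: ^+^ · +^^+^ gives term 6.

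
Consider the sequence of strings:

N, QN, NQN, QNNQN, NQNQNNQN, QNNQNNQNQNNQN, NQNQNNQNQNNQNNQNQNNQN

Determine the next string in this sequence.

QNNQNNQNQNNQNNQNQNNQNQNNQNNQNQNNQN

Each term (from the third on) is the two preceding terms concatenated in order: term 3 = N·QN = NQN.
Continuing: QNNQNNQNQNNQN · NQNQNNQNQNNQNNQNQNNQN gives term 8.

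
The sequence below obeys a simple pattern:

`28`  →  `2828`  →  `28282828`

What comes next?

Every step duplicates the string.
One more doubling of 28282828 gives the answer.

2828282828282828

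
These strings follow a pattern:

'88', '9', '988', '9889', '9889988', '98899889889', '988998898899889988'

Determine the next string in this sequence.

98899889889988998898899889889

Each term (from the third on) is the previous term followed by the one before it: term 3 = 9·88 = 988.
The next term joins 988998898899889988 and 98899889889.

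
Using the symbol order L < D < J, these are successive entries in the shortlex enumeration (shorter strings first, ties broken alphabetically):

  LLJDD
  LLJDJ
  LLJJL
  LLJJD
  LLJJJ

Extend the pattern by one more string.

LDLLL

Find the rightmost character of LLJJJ below J, bump it to the next letter, and reset everything to its right to L.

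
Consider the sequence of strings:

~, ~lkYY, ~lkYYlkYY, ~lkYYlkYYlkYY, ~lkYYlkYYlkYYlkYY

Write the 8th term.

Every step adds lkYY to the end: s(k+1) = s(k)·lkYY.
From ~lkYYlkYYlkYYlkYY, 3 further steps: ~lkYYlkYYlkYYlkYY → ~lkYYlkYYlkYYlkYYlkYY → ~lkYYlkYYlkYYlkYYlkYYlkYY → (answer).

~lkYYlkYYlkYYlkYYlkYYlkYYlkYY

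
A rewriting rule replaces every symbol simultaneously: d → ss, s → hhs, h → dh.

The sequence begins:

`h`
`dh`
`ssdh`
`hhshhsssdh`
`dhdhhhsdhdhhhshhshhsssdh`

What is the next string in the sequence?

Replace each of the 24 characters of dhdhhhsdhdhhhshhshhsssdh in place — ss dh ss dh dh dh hhs ss dh ss dh dh dh hhs dh dh hhs dh dh hhs hhs hhs ss dh — and concatenate.

ssdhssdhdhdhhhsssdhssdhdhdhhhsdhdhhhsdhdhhhshhshhsssdh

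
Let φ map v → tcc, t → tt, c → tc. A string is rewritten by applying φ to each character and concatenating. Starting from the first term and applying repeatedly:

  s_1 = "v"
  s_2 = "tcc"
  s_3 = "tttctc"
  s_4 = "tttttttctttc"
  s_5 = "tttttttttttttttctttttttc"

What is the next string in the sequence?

Applying the rule to each of the 24 symbols of tttttttttttttttctttttttc gives the pieces tt tt tt tt tt tt tt tt tt tt tt tt tt tt tt tc tt tt tt tt tt tt tt tc, which concatenate to the answer.

tttttttttttttttttttttttttttttttctttttttttttttttc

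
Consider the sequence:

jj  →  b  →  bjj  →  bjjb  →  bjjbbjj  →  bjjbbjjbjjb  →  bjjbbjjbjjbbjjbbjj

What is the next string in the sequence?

This is a Fibonacci-style word recurrence s(k) = s(k−1)·s(k−2): e.g. b·jj = bjj.
Continuing: bjjbbjjbjjbbjjbbjj · bjjbbjjbjjb gives term 8.

bjjbbjjbjjbbjjbbjjbjjbbjjbjjb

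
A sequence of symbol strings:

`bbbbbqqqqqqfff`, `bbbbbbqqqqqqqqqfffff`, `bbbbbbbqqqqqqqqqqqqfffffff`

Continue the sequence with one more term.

bbbbbbbbqqqqqqqqqqqqqqqfffffffff

The n-th term is n+3 b's then 3n q's then 2n-1 f's, where the shown terms are n = 2, 3, 4.
For the next term, n = 5, so the run lengths are 8, 15, 9.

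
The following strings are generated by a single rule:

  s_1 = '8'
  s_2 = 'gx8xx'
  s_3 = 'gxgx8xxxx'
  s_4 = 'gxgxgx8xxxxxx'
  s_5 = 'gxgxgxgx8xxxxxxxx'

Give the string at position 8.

s(k+1) = gx·s(k)·xx, so each term gains gx as a prefix and xx as a suffix.
From gxgxgxgx8xxxxxxxx, 3 further steps: gxgxgxgx8xxxxxxxx → gxgxgxgxgx8xxxxxxxxxx → gxgxgxgxgxgx8xxxxxxxxxxxx → (answer).

gxgxgxgxgxgxgx8xxxxxxxxxxxxxx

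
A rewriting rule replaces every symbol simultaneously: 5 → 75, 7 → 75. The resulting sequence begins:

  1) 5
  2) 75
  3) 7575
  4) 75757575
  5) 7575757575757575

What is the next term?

75757575757575757575757575757575

Applying the rule to each of the 16 symbols of 7575757575757575 gives the pieces 75 75 75 75 75 75 75 75 75 75 75 75 75 75 75 75, which concatenate to the answer.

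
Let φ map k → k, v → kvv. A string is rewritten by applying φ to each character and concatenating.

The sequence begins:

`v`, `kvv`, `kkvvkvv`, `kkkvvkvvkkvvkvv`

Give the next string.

Applying the rule to each of the 15 symbols of kkkvvkvvkkvvkvv gives the pieces k k k kvv kvv k kvv kvv k k kvv kvv k kvv kvv, which concatenate to the answer.

kkkkvvkvvkkvvkvvkkkvvkvvkkvvkvv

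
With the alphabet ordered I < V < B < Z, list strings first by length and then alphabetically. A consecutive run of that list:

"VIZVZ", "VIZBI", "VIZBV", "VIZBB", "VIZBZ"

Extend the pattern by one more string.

VIZZI

Treat VIZBZ as a base-4 numeral over the given alphabet and add one, carrying through any trailing Z's.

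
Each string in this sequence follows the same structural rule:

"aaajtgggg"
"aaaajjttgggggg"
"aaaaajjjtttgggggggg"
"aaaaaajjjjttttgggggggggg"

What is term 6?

aaaaaaaajjjjjjttttttgggggggggggggg

Term n consists of n+2 a's, followed by n j's, followed by n t's, followed by 2n+2 g's (n = 1, 2, …).
For term 6, n = 6, so the run lengths are 8, 6, 6, 14.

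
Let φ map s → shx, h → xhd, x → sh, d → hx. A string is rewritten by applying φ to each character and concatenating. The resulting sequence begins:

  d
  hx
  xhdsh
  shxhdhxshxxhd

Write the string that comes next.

Rewriting the 13 symbols of shxhdhxshxxhd one by one yields shx xhd sh xhd hx xhd sh shx xhd sh sh xhd hx; concatenated:

shxxhdshxhdhxxhdshshxxhdshshxhdhx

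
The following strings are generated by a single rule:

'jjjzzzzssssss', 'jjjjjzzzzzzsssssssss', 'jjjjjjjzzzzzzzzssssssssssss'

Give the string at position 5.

Each string has the form j^{2n+1} z^{2n+2} s^{3n+3} (n = 1, 2, …).
Setting n = 5 gives 11, 12, 18 characters in each block.

jjjjjjjjjjjzzzzzzzzzzzzssssssssssssssssss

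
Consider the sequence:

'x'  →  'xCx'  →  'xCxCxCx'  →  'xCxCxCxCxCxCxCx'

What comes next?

xCxCxCxCxCxCxCxCxCxCxCxCxCxCxCx

Each string is two copies of the previous one joined by 'C'.
One more doubling of xCxCxCxCxCxCxCx gives the answer.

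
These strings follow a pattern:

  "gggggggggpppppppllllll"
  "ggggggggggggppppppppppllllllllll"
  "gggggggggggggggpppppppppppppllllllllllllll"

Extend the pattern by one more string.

ggggggggggggggggggppppppppppppppppllllllllllllllllll

Term n consists of 3n+3 g's, followed by 3n+1 p's, followed by 4n-2 l's, where the shown terms are n = 2, 3, 4.
For the next term, n = 5, so the run lengths are 18, 16, 18.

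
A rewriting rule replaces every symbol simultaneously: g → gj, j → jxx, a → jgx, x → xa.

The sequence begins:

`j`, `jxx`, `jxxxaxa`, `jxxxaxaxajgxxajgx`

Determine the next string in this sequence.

Applying the rule to each of the 17 symbols of jxxxaxaxajgxxajgx gives the pieces jxx xa xa xa jgx xa jgx xa jgx jxx gj xa xa jgx jxx gj xa, which concatenate to the answer.

jxxxaxaxajgxxajgxxajgxjxxgjxaxajgxjxxgjxa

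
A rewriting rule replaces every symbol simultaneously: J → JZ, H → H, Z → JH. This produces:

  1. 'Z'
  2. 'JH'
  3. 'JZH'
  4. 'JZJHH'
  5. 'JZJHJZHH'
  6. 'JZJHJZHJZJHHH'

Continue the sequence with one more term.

JZJHJZHJZJHHJZJHJZHHH

Applying the rule to each of the 13 symbols of JZJHJZHJZJHHH gives the pieces JZ JH JZ H JZ JH H JZ JH JZ H H H, which concatenate to the answer.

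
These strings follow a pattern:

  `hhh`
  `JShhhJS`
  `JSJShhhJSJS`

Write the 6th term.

s(k+1) = JS·s(k)·JS, so each term gains JS as a prefix and JS as a suffix.
From JSJShhhJSJS, 3 further steps: JSJShhhJSJS → JSJSJShhhJSJSJS → JSJSJSJShhhJSJSJSJS → (answer).

JSJSJSJSJShhhJSJSJSJSJS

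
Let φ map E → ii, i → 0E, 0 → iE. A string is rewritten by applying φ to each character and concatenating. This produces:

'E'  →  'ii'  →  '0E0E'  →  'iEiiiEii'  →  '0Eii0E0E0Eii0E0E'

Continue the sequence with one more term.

Replace each of the 16 characters of 0Eii0E0E0Eii0E0E in place — iE ii 0E 0E iE ii iE ii iE ii 0E 0E iE ii iE ii — and concatenate.

iEii0E0EiEiiiEiiiEii0E0EiEiiiEii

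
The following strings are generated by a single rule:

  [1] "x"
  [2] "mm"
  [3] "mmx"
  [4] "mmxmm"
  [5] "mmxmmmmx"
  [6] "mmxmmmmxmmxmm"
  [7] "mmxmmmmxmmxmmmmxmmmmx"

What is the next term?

This is a Fibonacci-style word recurrence s(k) = s(k−1)·s(k−2): e.g. mm·x = mmx.
The next term joins mmxmmmmxmmxmmmmxmmmmx and mmxmmmmxmmxmm.

mmxmmmmxmmxmmmmxmmmmxmmxmmmmxmmxmm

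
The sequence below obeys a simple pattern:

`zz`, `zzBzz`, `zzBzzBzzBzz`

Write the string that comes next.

s(k+1) = s(k)·B·s(k) — each term doubles the last with 'B' between the halves.
Doubling zzBzzBzzBzz with 'B' between the halves:

zzBzzBzzBzzBzzBzzBzzBzz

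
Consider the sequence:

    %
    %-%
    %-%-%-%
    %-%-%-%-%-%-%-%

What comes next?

Each string is two copies of the previous one joined by '-'.
So the next term is two copies of %-%-%-%-%-%-%-% with '-' between the halves.

%-%-%-%-%-%-%-%-%-%-%-%-%-%-%-%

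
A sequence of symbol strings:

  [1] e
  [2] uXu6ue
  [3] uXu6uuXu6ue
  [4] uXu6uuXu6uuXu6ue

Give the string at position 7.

Every step adds uXu6u at the front: s(k+1) = uXu6u·s(k).
From uXu6uuXu6uuXu6ue, 3 further steps: uXu6uuXu6uuXu6ue → uXu6uuXu6uuXu6uuXu6ue → uXu6uuXu6uuXu6uuXu6uuXu6ue → (answer).

uXu6uuXu6uuXu6uuXu6uuXu6uuXu6ue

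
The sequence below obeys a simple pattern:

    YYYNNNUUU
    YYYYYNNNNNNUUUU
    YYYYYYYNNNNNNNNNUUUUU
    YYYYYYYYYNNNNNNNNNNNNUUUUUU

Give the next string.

The n-th term is 2n+1 Y's then 3n N's then n+2 U's (n = 1, 2, …).
For the next term, n = 5, so the run lengths are 11, 15, 7.

YYYYYYYYYYYNNNNNNNNNNNNNNNUUUUUUU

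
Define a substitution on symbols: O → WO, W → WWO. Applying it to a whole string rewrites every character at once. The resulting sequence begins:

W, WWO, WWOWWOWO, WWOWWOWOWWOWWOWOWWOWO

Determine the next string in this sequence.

WWOWWOWOWWOWWOWOWWOWOWWOWWOWOWWOWWOWOWWOWOWWOWWOWOWWOWO

Applying the rule to each of the 21 symbols of WWOWWOWOWWOWWOWOWWOWO gives the pieces WWO WWO WO WWO WWO WO WWO WO WWO WWO WO WWO WWO WO WWO WO WWO WWO WO WWO WO, which concatenate to the answer.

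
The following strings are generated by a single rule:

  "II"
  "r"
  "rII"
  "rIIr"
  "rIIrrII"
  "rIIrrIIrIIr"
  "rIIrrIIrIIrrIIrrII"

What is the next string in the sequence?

Each term (from the third on) is the previous term followed by the one before it: term 3 = r·II = rII.
The next term joins rIIrrIIrIIrrIIrrII and rIIrrIIrIIr.

rIIrrIIrIIrrIIrrIIrIIrrIIrIIr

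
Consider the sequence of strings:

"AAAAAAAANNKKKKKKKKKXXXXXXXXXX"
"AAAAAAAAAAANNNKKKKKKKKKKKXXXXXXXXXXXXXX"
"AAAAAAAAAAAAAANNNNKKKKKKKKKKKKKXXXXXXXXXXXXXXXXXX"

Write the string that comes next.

AAAAAAAAAAAAAAAAANNNNNKKKKKKKKKKKKKKKXXXXXXXXXXXXXXXXXXXXXX

Reading off run lengths: A runs 8, 11, 14; N runs 2, 3, 4; K runs 9, 11, 13; X runs 10, 14, 18 — each is linear in n, where the shown terms are n = 3, 4, 5.
Setting n = 6 gives 17, 5, 15, 22 characters in each block.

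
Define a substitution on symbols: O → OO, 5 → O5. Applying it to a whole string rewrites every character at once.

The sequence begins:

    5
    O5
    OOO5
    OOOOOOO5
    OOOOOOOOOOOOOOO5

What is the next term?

Applying the rule to each of the 16 symbols of OOOOOOOOOOOOOOO5 gives the pieces OO OO OO OO OO OO OO OO OO OO OO OO OO OO OO O5, which concatenate to the answer.

OOOOOOOOOOOOOOOOOOOOOOOOOOOOOOO5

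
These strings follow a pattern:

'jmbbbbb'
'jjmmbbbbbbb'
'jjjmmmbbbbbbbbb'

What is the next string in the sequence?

The n-th term is n-1 j's then n-1 m's then 2n+1 b's, where the shown terms are n = 2, 3, 4.
At n = 5 the blocks have lengths 4, 4, 11.

jjjjmmmmbbbbbbbbbbb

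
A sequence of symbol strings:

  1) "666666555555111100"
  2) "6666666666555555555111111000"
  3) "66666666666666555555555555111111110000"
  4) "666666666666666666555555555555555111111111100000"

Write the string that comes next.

6666666666666666666666555555555555555555111111111111000000

Term n consists of 4n-2 6's, followed by 3n 5's, followed by 2n 1's, followed by n 0's, where the shown terms are n = 2, 3, 4, 5.
Setting n = 6 gives 22, 18, 12, 6 characters in each block.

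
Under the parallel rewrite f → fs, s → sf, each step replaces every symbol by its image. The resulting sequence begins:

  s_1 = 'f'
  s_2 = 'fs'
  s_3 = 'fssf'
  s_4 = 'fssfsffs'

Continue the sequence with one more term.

fssfsffssffsfssf

Rewriting each symbol of fssfsffs: f→fs, s→sf, s→sf, f→fs, s→sf, f→fs, f→fs, s→sf, which concatenates to fs sf sf fs sf fs fs sf.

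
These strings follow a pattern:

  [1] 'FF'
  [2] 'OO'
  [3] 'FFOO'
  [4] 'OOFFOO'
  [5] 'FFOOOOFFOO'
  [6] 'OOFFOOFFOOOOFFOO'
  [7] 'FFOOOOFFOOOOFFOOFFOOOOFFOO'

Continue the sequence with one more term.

OOFFOOFFOOOOFFOOFFOOOOFFOOOOFFOOFFOOOOFFOO

This is a Fibonacci-style word recurrence s(k) = s(k−2)·s(k−1): e.g. FF·OO = FFOO.
The next term joins OOFFOOFFOOOOFFOO and FFOOOOFFOOOOFFOOFFOOOOFFOO.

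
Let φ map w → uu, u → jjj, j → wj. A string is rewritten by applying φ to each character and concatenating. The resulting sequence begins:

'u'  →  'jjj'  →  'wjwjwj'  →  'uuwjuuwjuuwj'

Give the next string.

Expanding uuwjuuwjuuwj: u→jjj, u→jjj, w→uu, j→wj, u→jjj, u→jjj, w→uu, j→wj, u→jjj, u→jjj, w→uu, j→wj. Concatenated: jjj jjj uu wj jjj jjj uu wj jjj jjj uu wj.

jjjjjjuuwjjjjjjjuuwjjjjjjjuuwj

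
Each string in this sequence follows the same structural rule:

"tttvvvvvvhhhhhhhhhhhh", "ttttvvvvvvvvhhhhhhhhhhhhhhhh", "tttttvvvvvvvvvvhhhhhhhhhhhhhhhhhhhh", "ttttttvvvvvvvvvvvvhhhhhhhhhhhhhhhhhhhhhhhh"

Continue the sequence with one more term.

tttttttvvvvvvvvvvvvvvhhhhhhhhhhhhhhhhhhhhhhhhhhhh

Each string has the form t^{n} v^{2n} h^{4n}, where the shown terms are n = 3, 4, 5, 6.
For the next term, n = 7, so the run lengths are 7, 14, 28.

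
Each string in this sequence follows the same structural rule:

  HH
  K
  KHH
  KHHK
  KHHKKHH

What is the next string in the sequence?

KHHKKHHKHHK

From term 3 onward, concatenate the last term with the second-to-last: K·HH = KHH, KHH·K = KHHK, …
So term 6 is KHHKKHH·KHHK.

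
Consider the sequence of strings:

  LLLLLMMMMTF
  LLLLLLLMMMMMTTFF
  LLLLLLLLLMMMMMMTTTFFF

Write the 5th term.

LLLLLLLLLLLLLMMMMMMMMTTTTTFFFFF

Each string has the form L^{2n+1} M^{n+2} T^{n-1} F^{n-1}, where the shown terms are n = 2, 3, 4.
At n = 6 the blocks have lengths 13, 8, 5, 5.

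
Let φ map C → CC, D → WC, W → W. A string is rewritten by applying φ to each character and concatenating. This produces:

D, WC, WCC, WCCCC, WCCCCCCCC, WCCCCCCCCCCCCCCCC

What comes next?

WCCCCCCCCCCCCCCCCCCCCCCCCCCCCCCCC

Replace each of the 17 characters of WCCCCCCCCCCCCCCCC in place — W CC CC CC CC CC CC CC CC CC CC CC CC CC CC CC CC — and concatenate.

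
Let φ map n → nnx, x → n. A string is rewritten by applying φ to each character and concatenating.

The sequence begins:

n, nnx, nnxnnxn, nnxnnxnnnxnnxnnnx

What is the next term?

nnxnnxnnnxnnxnnnxnnxnnxnnnxnnxnnnxnnxnnxn

φ(nnxnnxnnnxnnxnnnx) expands symbol-by-symbol to nnx nnx n nnx nnx n nnx nnx nnx n nnx nnx n nnx nnx nnx n; joining the 17 pieces gives the next term.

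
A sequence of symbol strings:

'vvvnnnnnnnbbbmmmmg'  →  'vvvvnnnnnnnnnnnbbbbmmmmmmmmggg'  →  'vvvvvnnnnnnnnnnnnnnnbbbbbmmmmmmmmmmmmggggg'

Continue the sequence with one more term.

vvvvvvnnnnnnnnnnnnnnnnnnnbbbbbbmmmmmmmmmmmmmmmmggggggg

The n-th term is n+2 v's then 4n+3 n's then n+2 b's then 4n m's then 2n-1 g's (n = 1, 2, …).
For the next term, n = 4, so the run lengths are 6, 19, 6, 16, 7.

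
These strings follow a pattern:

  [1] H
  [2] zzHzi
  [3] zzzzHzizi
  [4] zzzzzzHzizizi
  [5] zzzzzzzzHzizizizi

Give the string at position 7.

Each term wraps the previous one in zz on the left and zi on the right.
From zzzzzzzzHzizizizi, 2 further steps: zzzzzzzzHzizizizi → zzzzzzzzzzHzizizizizi → (answer).

zzzzzzzzzzzzHzizizizizizi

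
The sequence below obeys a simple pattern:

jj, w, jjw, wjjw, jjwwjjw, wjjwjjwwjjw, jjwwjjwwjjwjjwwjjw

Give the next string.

wjjwjjwwjjwjjwwjjwwjjwjjwwjjw

From term 3 onward, concatenate the second-to-last term with the last: jj·w = jjw, w·jjw = wjjw, …
Continuing: wjjwjjwwjjw · jjwwjjwwjjwjjwwjjw gives term 8.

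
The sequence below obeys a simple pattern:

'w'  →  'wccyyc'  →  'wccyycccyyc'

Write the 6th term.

The strings grow by a fixed suffix ccyyc each time.
From wccyycccyyc, 3 further steps: wccyycccyyc → wccyycccyycccyyc → wccyycccyycccyycccyyc → (answer).

wccyycccyycccyycccyycccyyc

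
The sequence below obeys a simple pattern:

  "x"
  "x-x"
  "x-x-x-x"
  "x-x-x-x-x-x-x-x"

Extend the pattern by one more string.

Each string is two copies of the previous one joined by '-'.
Doubling x-x-x-x-x-x-x-x with '-' between the halves:

x-x-x-x-x-x-x-x-x-x-x-x-x-x-x-x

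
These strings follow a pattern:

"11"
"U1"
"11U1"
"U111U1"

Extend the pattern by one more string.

Each term (from the third on) is the two preceding terms concatenated in order: term 3 = 11·U1 = 11U1.
Continuing: 11U1 · U111U1 gives term 5.

11U1U111U1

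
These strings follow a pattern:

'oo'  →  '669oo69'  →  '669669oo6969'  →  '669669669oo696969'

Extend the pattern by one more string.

s(k+1) = 669·s(k)·69, so each term gains 669 as a prefix and 69 as a suffix.
Applying this once more to 669669669oo696969:

669669669669oo69696969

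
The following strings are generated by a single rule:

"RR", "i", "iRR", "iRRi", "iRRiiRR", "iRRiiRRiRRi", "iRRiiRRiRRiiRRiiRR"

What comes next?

iRRiiRRiRRiiRRiiRRiRRiiRRiRRi

Each term (from the third on) is the previous term followed by the one before it: term 3 = i·RR = iRR.
Continuing: iRRiiRRiRRiiRRiiRR · iRRiiRRiRRi gives term 8.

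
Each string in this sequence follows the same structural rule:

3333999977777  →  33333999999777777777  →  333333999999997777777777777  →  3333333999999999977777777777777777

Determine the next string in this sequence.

33333333999999999999777777777777777777777

Reading off run lengths: 3 runs 4, 5, 6, 7; 9 runs 4, 6, 8, 10; 7 runs 5, 9, 13, 17 — each is linear in n (n = 1, 2, …).
For the next term, n = 5, so the run lengths are 8, 12, 21.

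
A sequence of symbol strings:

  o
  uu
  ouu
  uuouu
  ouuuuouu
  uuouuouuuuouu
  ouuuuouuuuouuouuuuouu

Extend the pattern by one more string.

Each term (from the third on) is the two preceding terms concatenated in order: term 3 = o·uu = ouu.
Continuing: uuouuouuuuouu · ouuuuouuuuouuouuuuouu gives term 8.

uuouuouuuuouuouuuuouuuuouuouuuuouu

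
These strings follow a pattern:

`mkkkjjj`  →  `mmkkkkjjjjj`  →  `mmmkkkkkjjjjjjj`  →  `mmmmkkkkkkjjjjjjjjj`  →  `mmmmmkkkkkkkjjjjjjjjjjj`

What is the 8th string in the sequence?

The n-th term is n-1 m's then n+1 k's then 2n-1 j's, where the shown terms are n = 2, 3, 4, 5, 6.
For term 8, n = 9, so the run lengths are 8, 10, 17.

mmmmmmmmkkkkkkkkkkjjjjjjjjjjjjjjjjj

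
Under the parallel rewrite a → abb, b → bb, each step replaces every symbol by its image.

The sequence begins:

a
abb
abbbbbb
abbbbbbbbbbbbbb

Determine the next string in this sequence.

abbbbbbbbbbbbbbbbbbbbbbbbbbbbbb

Replace each of the 15 characters of abbbbbbbbbbbbbb in place — abb bb bb bb bb bb bb bb bb bb bb bb bb bb bb — and concatenate.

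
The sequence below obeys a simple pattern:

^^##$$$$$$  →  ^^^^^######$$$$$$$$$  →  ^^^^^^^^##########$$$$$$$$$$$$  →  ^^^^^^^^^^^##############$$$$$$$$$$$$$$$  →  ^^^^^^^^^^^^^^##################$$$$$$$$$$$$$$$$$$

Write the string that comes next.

^^^^^^^^^^^^^^^^^######################$$$$$$$$$$$$$$$$$$$$$

Term n consists of 3n-1 ^'s, followed by 4n-2 #'s, followed by 3n+3 $'s (n = 1, 2, …).
For the next term, n = 6, so the run lengths are 17, 22, 21.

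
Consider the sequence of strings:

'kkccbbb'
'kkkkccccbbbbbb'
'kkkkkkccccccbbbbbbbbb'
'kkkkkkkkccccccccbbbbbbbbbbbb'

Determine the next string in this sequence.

kkkkkkkkkkccccccccccbbbbbbbbbbbbbbb

Term n consists of 2n k's, followed by 2n c's, followed by 3n b's (n = 1, 2, …).
Setting n = 5 gives 10, 10, 15 characters in each block.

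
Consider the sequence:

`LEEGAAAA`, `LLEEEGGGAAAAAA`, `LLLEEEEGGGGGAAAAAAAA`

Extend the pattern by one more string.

Each string has the form L^{n} E^{n+1} G^{2n-1} A^{2n+2} (n = 1, 2, …).
Setting n = 4 gives 4, 5, 7, 10 characters in each block.

LLLLEEEEEGGGGGGGAAAAAAAAAA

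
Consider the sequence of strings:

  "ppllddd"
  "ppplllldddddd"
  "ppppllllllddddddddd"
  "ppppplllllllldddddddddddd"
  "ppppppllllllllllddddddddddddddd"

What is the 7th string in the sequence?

Each string has the form p^{n+1} l^{2n} d^{3n} (n = 1, 2, …).
At n = 7 the blocks have lengths 8, 14, 21.

ppppppppllllllllllllllddddddddddddddddddddd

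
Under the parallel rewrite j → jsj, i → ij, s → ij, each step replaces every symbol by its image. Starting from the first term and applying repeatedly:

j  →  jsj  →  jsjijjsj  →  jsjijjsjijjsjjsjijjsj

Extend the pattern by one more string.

Rewriting the 21 symbols of jsjijjsjijjsjjsjijjsj one by one yields jsj ij jsj ij jsj jsj ij jsj ij jsj jsj ij jsj jsj ij jsj ij jsj jsj ij jsj; concatenated:

jsjijjsjijjsjjsjijjsjijjsjjsjijjsjjsjijjsjijjsjjsjijjsj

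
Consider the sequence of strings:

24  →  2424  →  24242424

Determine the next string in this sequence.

2424242424242424

s(k+1) = s(k)·s(k) — each term doubles the last.
So the next term is two copies of 24242424.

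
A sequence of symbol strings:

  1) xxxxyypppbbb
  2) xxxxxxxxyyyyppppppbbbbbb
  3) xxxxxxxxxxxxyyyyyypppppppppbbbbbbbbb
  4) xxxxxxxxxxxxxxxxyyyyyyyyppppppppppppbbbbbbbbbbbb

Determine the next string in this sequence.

xxxxxxxxxxxxxxxxxxxxyyyyyyyyyypppppppppppppppbbbbbbbbbbbbbbb

The n-th term is 4n x's then 2n y's then 3n p's then 3n b's (n = 1, 2, …).
Setting n = 5 gives 20, 10, 15, 15 characters in each block.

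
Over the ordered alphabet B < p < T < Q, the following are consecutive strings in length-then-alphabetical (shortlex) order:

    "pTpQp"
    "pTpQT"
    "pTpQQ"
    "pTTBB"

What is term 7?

pTTBQ

Advancing 3 positions from pTTBB through pTTBB → pTTBp → pTTBT reaches term 7.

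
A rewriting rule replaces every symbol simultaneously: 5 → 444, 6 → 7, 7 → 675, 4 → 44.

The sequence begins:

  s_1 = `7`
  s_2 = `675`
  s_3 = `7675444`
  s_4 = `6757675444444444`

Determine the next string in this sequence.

Rewriting the 16 symbols of 6757675444444444 one by one yields 7 675 444 675 7 675 444 44 44 44 44 44 44 44 44 44; concatenated:

76754446757675444444444444444444444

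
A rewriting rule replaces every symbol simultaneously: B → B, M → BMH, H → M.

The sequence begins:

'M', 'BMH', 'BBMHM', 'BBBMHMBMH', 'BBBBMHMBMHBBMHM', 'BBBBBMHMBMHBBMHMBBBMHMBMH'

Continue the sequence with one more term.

BBBBBBMHMBMHBBMHMBBBMHMBMHBBBBMHMBMHBBMHM

φ(BBBBBMHMBMHBBMHMBBBMHMBMH) expands symbol-by-symbol to B B B B B BMH M BMH B BMH M B B BMH M BMH B B B BMH M BMH B BMH M; joining the 25 pieces gives the next term.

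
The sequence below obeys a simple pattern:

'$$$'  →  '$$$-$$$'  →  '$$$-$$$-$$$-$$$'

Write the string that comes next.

s(k+1) = s(k)·-·s(k) — each term doubles the last with '-' between the halves.
Doubling $$$-$$$-$$$-$$$ with '-' between the halves:

$$$-$$$-$$$-$$$-$$$-$$$-$$$-$$$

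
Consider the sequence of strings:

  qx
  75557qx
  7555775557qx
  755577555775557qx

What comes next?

75557755577555775557qx

The strings grow by a fixed prefix 75557 each time.
So the next term is 75557·755577555775557qx.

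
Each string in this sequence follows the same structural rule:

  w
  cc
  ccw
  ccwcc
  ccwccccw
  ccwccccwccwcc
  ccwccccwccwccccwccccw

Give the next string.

From term 3 onward, concatenate the last term with the second-to-last: cc·w = ccw, ccw·cc = ccwcc, …
So term 8 is ccwccccwccwccccwccccw·ccwccccwccwcc.

ccwccccwccwccccwccccwccwccccwccwcc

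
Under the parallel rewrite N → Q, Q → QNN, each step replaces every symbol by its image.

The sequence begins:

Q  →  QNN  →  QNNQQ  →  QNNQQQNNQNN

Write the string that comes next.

Expanding QNNQQQNNQNN: Q→QNN, N→Q, N→Q, Q→QNN, Q→QNN, Q→QNN, N→Q, N→Q, Q→QNN, N→Q, N→Q. Concatenated: QNN Q Q QNN QNN QNN Q Q QNN Q Q.

QNNQQQNNQNNQNNQQQNNQQ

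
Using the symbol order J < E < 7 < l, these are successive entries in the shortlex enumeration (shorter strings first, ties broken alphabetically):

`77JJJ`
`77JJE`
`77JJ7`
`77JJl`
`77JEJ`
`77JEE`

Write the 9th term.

77J7J

Stepping forward 3 times from 77JEE: 77JEE → 77JE7 → 77JEl, then the target.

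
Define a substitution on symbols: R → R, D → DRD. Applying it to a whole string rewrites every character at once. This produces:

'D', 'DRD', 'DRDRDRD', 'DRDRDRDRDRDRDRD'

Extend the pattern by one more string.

DRDRDRDRDRDRDRDRDRDRDRDRDRDRDRD

φ(DRDRDRDRDRDRDRD) expands symbol-by-symbol to DRD R DRD R DRD R DRD R DRD R DRD R DRD R DRD; joining the 15 pieces gives the next term.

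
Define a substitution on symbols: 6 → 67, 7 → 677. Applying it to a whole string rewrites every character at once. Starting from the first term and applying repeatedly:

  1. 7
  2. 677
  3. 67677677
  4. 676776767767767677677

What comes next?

6767767677677676776767767767677677676776767767767677677

φ(676776767767767677677) expands symbol-by-symbol to 67 677 67 677 677 67 677 67 677 677 67 677 677 67 677 67 677 677 67 677 677; joining the 21 pieces gives the next term.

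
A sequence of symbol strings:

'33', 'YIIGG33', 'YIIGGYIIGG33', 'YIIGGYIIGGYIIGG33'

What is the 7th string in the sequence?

YIIGGYIIGGYIIGGYIIGGYIIGGYIIGG33

Every step adds YIIGG at the front: s(k+1) = YIIGG·s(k).
From YIIGGYIIGGYIIGG33, 3 further steps: YIIGGYIIGGYIIGG33 → YIIGGYIIGGYIIGGYIIGG33 → YIIGGYIIGGYIIGGYIIGGYIIGG33 → (answer).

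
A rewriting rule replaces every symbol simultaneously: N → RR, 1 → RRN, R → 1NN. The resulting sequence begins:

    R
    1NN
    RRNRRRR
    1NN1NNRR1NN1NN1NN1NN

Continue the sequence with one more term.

Rewriting the 20 symbols of 1NN1NNRR1NN1NN1NN1NN one by one yields RRN RR RR RRN RR RR 1NN 1NN RRN RR RR RRN RR RR RRN RR RR RRN RR RR; concatenated:

RRNRRRRRRNRRRR1NN1NNRRNRRRRRRNRRRRRRNRRRRRRNRRRR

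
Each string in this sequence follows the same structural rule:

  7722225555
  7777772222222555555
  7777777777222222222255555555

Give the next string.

Term n consists of 4n-2 7's, followed by 3n+1 2's, followed by 2n+2 5's (n = 1, 2, …).
At n = 4 the blocks have lengths 14, 13, 10.

7777777777777722222222222225555555555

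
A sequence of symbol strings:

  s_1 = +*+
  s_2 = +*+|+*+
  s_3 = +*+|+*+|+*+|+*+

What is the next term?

Each string is two copies of the previous one joined by '|'.
Doubling +*+|+*+|+*+|+*+ with '|' between the halves:

+*+|+*+|+*+|+*+|+*+|+*+|+*+|+*+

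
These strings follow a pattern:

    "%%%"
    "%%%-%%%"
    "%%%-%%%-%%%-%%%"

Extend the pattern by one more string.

Every step duplicates the string with '-' between the halves.
Doubling %%%-%%%-%%%-%%% with '-' between the halves:

%%%-%%%-%%%-%%%-%%%-%%%-%%%-%%%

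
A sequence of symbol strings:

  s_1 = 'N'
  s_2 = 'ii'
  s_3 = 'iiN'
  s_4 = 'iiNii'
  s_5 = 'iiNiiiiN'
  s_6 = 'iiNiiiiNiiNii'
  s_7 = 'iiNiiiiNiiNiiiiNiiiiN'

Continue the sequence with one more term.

iiNiiiiNiiNiiiiNiiiiNiiNiiiiNiiNii

This is a Fibonacci-style word recurrence s(k) = s(k−1)·s(k−2): e.g. ii·N = iiN.
Continuing: iiNiiiiNiiNiiiiNiiiiN · iiNiiiiNiiNii gives term 8.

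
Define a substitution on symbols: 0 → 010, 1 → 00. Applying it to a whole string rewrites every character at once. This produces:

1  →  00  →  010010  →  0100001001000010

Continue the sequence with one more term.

Replace each of the 16 characters of 0100001001000010 in place — 010 00 010 010 010 010 00 010 010 00 010 010 010 010 00 010 — and concatenate.

01000010010010010000100100001001001001000010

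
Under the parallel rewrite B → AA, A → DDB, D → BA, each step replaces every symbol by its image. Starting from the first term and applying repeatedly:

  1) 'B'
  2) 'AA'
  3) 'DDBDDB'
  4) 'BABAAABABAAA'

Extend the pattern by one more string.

AADDBAADDBDDBDDBAADDBAADDBDDBDDB

Apply φ to BABAAABABAAA symbol by symbol: B→AA, A→DDB, B→AA, A→DDB, A→DDB, A→DDB, B→AA, A→DDB, B→AA, A→DDB, A→DDB, A→DDB; joined: AA DDB AA DDB DDB DDB AA DDB AA DDB DDB DDB.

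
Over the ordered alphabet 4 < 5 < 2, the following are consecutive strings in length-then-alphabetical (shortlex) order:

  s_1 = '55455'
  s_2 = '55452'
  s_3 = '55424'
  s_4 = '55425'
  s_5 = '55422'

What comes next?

Find the rightmost character of 55422 below 2, bump it to the next letter, and reset everything to its right to 4.

55544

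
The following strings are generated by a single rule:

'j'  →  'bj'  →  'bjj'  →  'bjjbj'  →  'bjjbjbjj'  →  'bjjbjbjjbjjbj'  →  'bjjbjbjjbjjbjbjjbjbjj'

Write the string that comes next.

bjjbjbjjbjjbjbjjbjbjjbjjbjbjjbjjbj

Each term (from the third on) is the previous term followed by the one before it: term 3 = bj·j = bjj.
Continuing: bjjbjbjjbjjbjbjjbjbjj · bjjbjbjjbjjbj gives term 8.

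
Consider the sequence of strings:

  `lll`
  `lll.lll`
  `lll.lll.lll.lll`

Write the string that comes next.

lll.lll.lll.lll.lll.lll.lll.lll

Every step duplicates the string with '.' between the halves.
So the next term is two copies of lll.lll.lll.lll with '.' between the halves.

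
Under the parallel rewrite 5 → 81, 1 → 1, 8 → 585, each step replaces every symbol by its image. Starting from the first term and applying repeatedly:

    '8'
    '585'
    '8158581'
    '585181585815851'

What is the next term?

Rewriting the 15 symbols of 585181585815851 one by one yields 81 585 81 1 585 1 81 585 81 585 1 81 585 81 1; concatenated:

8158581158518158581585181585811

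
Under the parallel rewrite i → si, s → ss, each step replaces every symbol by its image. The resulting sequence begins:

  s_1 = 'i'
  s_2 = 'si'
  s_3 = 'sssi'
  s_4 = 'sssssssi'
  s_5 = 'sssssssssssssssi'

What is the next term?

Applying the rule to each of the 16 symbols of sssssssssssssssi gives the pieces ss ss ss ss ss ss ss ss ss ss ss ss ss ss ss si, which concatenate to the answer.

sssssssssssssssssssssssssssssssi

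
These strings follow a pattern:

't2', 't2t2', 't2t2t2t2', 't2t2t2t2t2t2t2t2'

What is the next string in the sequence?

s(k+1) = s(k)·s(k) — each term doubles the last.
Doubling t2t2t2t2t2t2t2t2:

t2t2t2t2t2t2t2t2t2t2t2t2t2t2t2t2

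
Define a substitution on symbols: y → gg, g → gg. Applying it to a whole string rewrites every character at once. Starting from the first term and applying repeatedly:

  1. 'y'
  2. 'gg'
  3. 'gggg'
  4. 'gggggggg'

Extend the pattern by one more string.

Rewriting each symbol of gggggggg: g→gg, g→gg, g→gg, g→gg, g→gg, g→gg, g→gg, g→gg, which concatenates to gg gg gg gg gg gg gg gg.

gggggggggggggggg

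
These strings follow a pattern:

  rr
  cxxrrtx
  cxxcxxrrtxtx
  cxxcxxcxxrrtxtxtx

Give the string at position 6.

cxxcxxcxxcxxcxxrrtxtxtxtxtx

Every step adds cxx to the front and tx to the end of the previous string.
From cxxcxxcxxrrtxtxtx, 2 further steps: cxxcxxcxxrrtxtxtx → cxxcxxcxxcxxrrtxtxtxtx → (answer).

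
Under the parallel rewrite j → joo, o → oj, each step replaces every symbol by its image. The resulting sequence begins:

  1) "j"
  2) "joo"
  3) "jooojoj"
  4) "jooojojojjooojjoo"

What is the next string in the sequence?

Rewriting the 17 symbols of jooojojojjooojjoo one by one yields joo oj oj oj joo oj joo oj joo joo oj oj oj joo joo oj oj; concatenated:

jooojojojjooojjooojjoojooojojojjoojooojoj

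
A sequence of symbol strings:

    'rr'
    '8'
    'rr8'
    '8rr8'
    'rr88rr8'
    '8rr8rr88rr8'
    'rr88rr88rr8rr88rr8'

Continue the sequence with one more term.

From term 3 onward, concatenate the second-to-last term with the last: rr·8 = rr8, 8·rr8 = 8rr8, …
Continuing: 8rr8rr88rr8 · rr88rr88rr8rr88rr8 gives term 8.

8rr8rr88rr8rr88rr88rr8rr88rr8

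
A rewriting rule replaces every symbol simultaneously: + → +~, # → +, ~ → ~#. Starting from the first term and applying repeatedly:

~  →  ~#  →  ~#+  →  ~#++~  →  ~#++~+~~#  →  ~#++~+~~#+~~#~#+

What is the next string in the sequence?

~#++~+~~#+~~#~#++~~#~#+~#++~

Applying the rule to each of the 16 symbols of ~#++~+~~#+~~#~#+ gives the pieces ~# + +~ +~ ~# +~ ~# ~# + +~ ~# ~# + ~# + +~, which concatenate to the answer.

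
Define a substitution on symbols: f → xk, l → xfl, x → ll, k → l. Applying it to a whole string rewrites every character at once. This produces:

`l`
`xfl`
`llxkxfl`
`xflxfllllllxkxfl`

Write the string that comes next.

Applying the rule to each of the 16 symbols of xflxfllllllxkxfl gives the pieces ll xk xfl ll xk xfl xfl xfl xfl xfl xfl ll l ll xk xfl, which concatenate to the answer.

llxkxflllxkxflxflxflxflxflxfllllllxkxfl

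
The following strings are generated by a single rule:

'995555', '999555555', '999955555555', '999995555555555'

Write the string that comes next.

Each string has the form 9^{n} 5^{2n}, where the shown terms are n = 2, 3, 4, 5.
Setting n = 6 gives 6, 12 characters in each block.

999999555555555555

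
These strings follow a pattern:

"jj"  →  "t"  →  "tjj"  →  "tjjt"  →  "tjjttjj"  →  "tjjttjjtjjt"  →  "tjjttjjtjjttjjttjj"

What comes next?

tjjttjjtjjttjjttjjtjjttjjtjjt

Each term (from the third on) is the previous term followed by the one before it: term 3 = t·jj = tjj.
Continuing: tjjttjjtjjttjjttjj · tjjttjjtjjt gives term 8.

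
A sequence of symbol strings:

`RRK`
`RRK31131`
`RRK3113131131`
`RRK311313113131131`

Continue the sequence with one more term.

RRK31131311313113131131

Each term is the previous one with 31131 appended.
So the next term is RRK311313113131131·31131.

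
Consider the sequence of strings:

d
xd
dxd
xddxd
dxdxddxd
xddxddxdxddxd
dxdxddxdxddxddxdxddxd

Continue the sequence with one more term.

xddxddxdxddxddxdxddxdxddxddxdxddxd

Each term (from the third on) is the two preceding terms concatenated in order: term 3 = d·xd = dxd.
Continuing: xddxddxdxddxd · dxdxddxdxddxddxdxddxd gives term 8.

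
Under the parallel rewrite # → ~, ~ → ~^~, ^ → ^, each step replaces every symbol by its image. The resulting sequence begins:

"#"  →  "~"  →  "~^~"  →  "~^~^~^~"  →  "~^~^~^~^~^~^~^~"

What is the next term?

~^~^~^~^~^~^~^~^~^~^~^~^~^~^~^~

Applying the rule to each of the 15 symbols of ~^~^~^~^~^~^~^~ gives the pieces ~^~ ^ ~^~ ^ ~^~ ^ ~^~ ^ ~^~ ^ ~^~ ^ ~^~ ^ ~^~, which concatenate to the answer.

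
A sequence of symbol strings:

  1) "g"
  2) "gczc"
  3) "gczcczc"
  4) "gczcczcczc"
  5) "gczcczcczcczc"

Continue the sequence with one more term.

Every step adds czc to the end: s(k+1) = s(k)·czc.
So the next term is gczcczcczcczc·czc.

gczcczcczcczcczc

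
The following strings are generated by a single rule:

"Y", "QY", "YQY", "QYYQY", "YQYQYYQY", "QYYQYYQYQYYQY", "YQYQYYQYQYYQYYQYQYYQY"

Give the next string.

Each term (from the third on) is the two preceding terms concatenated in order: term 3 = Y·QY = YQY.
The next term joins QYYQYYQYQYYQY and YQYQYYQYQYYQYYQYQYYQY.

QYYQYYQYQYYQYYQYQYYQYQYYQYYQYQYYQY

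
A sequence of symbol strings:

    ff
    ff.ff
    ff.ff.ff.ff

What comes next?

s(k+1) = s(k)·.·s(k) — each term doubles the last with '.' between the halves.
One more doubling of ff.ff.ff.ff gives the answer.

ff.ff.ff.ff.ff.ff.ff.ff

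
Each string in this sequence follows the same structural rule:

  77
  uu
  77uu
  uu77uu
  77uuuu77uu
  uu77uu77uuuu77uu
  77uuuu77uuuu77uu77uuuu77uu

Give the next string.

uu77uu77uuuu77uu77uuuu77uuuu77uu77uuuu77uu

Each term (from the third on) is the two preceding terms concatenated in order: term 3 = 77·uu = 77uu.
Continuing: uu77uu77uuuu77uu · 77uuuu77uuuu77uu77uuuu77uu gives term 8.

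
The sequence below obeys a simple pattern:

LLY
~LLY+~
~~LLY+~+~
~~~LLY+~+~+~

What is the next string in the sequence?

Each term wraps the previous one in ~ on the left and +~ on the right.
One more step from ~~~LLY+~+~+~ gives the answer.

~~~~LLY+~+~+~+~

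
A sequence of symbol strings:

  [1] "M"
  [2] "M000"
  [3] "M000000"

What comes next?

Each term is the previous one with 000 appended.
Applying this once more to M000000:

M000000000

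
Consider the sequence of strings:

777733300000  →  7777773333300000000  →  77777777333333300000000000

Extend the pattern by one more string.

777777777733333333300000000000000

The n-th term is 2n 7's then 2n-1 3's then 3n-1 0's, where the shown terms are n = 2, 3, 4.
Setting n = 5 gives 10, 9, 14 characters in each block.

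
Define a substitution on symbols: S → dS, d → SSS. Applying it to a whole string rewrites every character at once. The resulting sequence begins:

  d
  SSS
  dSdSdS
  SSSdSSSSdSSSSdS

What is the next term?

Replace each of the 15 characters of SSSdSSSSdSSSSdS in place — dS dS dS SSS dS dS dS dS SSS dS dS dS dS SSS dS — and concatenate.

dSdSdSSSSdSdSdSdSSSSdSdSdSdSSSSdS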